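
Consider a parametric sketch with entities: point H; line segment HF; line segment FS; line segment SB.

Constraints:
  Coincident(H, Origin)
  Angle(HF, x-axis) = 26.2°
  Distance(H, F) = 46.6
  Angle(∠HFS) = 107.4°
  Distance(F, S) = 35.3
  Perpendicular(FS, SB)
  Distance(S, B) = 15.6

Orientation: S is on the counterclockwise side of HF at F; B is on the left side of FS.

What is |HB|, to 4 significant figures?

57.07

∠HFS = 107.4°, so FS runs at 26.2° + (180° − 107.4°) = 98.80° from the x-axis; with |FS| = 35.3, S = F + 35.3·(cos 98.80°, sin 98.80°) = (36.41, 55.46). FS ⟂ SB; with |SB| = 15.6 on the left of FS, B = S + 15.6·(-0.9882, -0.1530) = (21.00, 53.07). Then |HB| = |B − H| = 57.07.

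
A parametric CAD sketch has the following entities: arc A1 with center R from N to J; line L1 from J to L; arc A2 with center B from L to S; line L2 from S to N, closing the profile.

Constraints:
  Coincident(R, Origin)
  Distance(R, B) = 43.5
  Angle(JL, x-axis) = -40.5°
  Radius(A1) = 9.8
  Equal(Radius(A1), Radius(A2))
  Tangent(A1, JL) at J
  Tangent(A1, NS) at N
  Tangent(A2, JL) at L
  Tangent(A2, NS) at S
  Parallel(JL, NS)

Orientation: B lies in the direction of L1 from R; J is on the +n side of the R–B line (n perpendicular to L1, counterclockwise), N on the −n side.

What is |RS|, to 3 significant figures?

44.6

The slot axis is L1's direction at -40.5°, so u = (cos -40.5°, sin -40.5°) = (0.760, -0.649) and n = (−sin -40.5°, cos -40.5°) = (0.649, 0.760). R is at the origin and B lies 43.5 along u from R, so B = 43.5·u = (33.1, -28.3). Tangency of A1 to both parallel lines with radius 9.8 puts J and N at R ± 9.8·n: J = (6.36, 7.45), N = (-6.36, -7.45). Equal radii place L and S the same way about B: L = B + 9.8·n = (39.4, -20.8), S = B − 9.8·n = (26.7, -35.7). Then |RS| = |S − R| = 44.6.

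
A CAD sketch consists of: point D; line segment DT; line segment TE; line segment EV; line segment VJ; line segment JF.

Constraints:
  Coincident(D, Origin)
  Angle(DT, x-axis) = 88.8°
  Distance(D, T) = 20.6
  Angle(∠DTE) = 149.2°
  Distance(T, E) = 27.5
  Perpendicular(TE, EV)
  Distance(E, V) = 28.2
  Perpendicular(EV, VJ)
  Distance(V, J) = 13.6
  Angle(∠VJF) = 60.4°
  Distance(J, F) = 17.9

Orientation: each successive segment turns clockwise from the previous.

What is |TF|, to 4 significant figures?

26.02

D is at the origin; DT runs at 88.8° with length 20.6, so T = (0.4314, 20.60). ∠DTE = 149.2° gives TE at 58.00° from the x-axis; with |TE| = 27.5, E = (15.00, 43.92). TE ⟂ EV, so EV runs at -32.00°; with |EV| = 28.2, V = (38.92, 28.97). EV ⟂ VJ, so VJ runs at -122.0°; with |VJ| = 13.6, J = (31.71, 17.44). ∠VJF = 60.4° gives JF at 118.4° from the x-axis; with |JF| = 17.9, F = (23.20, 33.19). Then |TF| = |F − T| = 26.02.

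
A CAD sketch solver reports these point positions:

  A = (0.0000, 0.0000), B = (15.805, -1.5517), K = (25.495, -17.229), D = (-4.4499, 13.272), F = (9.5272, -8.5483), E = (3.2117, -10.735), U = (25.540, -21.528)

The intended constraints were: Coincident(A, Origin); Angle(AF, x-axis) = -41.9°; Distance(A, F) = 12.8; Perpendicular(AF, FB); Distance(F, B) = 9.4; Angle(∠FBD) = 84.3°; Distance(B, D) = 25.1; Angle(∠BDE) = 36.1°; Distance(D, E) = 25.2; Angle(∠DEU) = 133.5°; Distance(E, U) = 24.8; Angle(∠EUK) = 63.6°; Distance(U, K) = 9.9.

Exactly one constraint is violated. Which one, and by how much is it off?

Distance(U, K) = 9.9 — off by 5.60.

A = (0.00, 0.00) ✓; AF at -41.90° ✓; |AF| = 12.80 ✓; ∠(AF, FB) = 90.00° ✓; |FB| = 9.400 ✓; ∠FBD = 84.30° ✓; |BD| = 25.10 ✓; ∠BDE = 36.10° ✓; |DE| = 25.20 ✓; ∠DEU = 133.5° ✓; |EU| = 24.80 ✓; ∠EUK = 63.60° ✓; |UK| = 4.299 ✗.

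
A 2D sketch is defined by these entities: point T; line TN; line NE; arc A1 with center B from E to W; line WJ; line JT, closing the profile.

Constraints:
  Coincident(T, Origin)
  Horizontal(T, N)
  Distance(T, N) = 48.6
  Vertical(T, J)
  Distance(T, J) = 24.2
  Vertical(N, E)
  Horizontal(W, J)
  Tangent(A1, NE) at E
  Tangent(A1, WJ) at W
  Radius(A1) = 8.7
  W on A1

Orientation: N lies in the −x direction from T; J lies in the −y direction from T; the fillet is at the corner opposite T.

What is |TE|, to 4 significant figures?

51.01

The virtual corner opposite T is at (-48.60, -24.20). Tangency of A1 to NE means the radius BE is perpendicular to NE and tangency of A1 to WJ means the radius BW is perpendicular to WJ, with radius 8.7, so the center B sits 8.7 in from both sides at B = (-39.90, -15.50). That places the tangent points at E = (-48.60, -15.50) on NE and W = (-39.90, -24.20) on WJ. Then |TE| = |E − T| = 51.01.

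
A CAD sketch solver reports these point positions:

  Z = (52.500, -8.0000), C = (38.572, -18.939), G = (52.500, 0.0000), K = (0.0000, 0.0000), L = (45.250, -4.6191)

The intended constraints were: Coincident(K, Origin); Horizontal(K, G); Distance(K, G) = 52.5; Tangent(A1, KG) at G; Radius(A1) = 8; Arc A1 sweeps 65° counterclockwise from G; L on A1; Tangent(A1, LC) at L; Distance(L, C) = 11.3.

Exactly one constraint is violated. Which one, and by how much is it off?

Distance(L, C) = 11.3 — off by 4.50.

K = (0.00, 0.00) ✓; K.y = 0.00, G.y = 0.00 ✓; |KG| = 52.50 ✓; ∠(ZG, GK) = 90.00° ✓; |ZG| = 8.000 ✓; bearing(Z→L) − bearing(Z→G) = 65.00° ✓; |ZL| = 8.000 ✓; ∠(ZL, LC) = 90.00° ✓; |LC| = 15.80 ✗.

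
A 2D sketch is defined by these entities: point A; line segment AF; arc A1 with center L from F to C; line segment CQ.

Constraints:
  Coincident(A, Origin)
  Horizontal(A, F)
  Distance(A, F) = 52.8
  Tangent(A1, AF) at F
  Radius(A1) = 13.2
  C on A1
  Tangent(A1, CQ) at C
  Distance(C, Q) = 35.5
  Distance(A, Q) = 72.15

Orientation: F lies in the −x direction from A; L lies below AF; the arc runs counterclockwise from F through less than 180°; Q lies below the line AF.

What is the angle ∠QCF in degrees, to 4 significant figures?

123.4°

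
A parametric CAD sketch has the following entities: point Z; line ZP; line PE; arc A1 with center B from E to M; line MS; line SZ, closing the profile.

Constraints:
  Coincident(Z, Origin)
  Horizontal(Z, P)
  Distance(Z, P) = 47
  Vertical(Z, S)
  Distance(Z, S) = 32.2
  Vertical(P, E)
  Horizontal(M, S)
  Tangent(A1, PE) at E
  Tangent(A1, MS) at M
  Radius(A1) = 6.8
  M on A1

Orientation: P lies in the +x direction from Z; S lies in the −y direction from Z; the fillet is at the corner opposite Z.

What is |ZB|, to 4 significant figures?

47.55

Z is at the origin; ZP is horizontal with |ZP| = 47.0 and P on the +x side, so P = (47.00, 0.000). Z and S share the same x with |ZS| = 32.2 and S on the −y side, so S = (0.000, -32.20). The virtual corner opposite Z is at (47.00, -32.20). Tangency of A1 to PE means the radius BE is perpendicular to PE and since A1 is tangent to MS there, BM ⟂ MS, with radius 6.8, so the center B sits 6.8 in from both sides at B = (40.20, -25.40). Then |ZB| = |B − Z| = 47.55.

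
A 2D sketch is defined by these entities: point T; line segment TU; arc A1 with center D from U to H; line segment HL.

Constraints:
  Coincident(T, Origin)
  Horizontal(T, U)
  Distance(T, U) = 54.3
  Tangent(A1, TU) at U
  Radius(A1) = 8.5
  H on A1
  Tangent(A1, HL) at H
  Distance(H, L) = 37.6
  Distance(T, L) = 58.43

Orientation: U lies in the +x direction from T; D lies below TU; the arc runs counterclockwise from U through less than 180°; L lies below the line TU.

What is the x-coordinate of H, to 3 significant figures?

46.0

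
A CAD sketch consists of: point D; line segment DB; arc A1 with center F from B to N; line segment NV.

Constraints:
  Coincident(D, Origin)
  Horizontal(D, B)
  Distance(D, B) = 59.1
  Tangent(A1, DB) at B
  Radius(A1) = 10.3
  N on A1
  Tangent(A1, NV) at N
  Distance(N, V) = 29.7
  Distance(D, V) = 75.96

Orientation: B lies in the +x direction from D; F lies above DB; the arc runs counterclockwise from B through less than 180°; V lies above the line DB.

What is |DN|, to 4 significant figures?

70.29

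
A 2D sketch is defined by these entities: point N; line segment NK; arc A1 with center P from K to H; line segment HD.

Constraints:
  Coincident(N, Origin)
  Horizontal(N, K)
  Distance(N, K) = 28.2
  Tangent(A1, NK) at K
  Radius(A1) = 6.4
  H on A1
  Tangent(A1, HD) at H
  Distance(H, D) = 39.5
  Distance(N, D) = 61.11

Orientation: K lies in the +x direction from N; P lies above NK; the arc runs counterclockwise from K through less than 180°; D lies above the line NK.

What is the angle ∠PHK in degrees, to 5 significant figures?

51.048°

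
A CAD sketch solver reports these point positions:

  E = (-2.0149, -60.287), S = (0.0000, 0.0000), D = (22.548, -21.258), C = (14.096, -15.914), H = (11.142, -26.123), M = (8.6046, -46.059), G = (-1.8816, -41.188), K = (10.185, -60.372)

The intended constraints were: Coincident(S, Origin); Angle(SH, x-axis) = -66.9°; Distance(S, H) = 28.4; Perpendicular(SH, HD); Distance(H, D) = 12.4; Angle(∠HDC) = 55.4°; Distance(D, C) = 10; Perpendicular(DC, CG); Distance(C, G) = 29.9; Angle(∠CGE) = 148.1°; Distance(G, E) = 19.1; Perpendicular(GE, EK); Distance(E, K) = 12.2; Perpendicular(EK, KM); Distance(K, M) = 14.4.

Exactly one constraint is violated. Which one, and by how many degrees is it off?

Perpendicular(EK, KM) — off by 6.70°.

S = (0.00, 0.00) ✓; SH at -66.90° ✓; |SH| = 28.40 ✓; ∠(SH, HD) = 90.00° ✓; |HD| = 12.40 ✓; ∠HDC = 55.40° ✓; |DC| = 10.00 ✓; ∠(DC, CG) = 90.00° ✓; |CG| = 29.90 ✓; ∠CGE = 148.1° ✓; |GE| = 19.10 ✓; ∠(GE, EK) = 90.00° ✓; |EK| = 12.20 ✓; ∠(EK, KM) = 96.70° ✗; |KM| = 14.40 ✓.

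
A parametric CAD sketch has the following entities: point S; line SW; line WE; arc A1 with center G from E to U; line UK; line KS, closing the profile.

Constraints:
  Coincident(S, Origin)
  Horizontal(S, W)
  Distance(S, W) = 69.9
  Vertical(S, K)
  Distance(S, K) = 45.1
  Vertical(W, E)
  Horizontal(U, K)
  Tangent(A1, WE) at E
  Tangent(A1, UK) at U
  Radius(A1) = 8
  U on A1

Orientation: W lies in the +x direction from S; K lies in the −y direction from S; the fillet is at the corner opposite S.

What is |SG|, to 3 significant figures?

72.2

S is at the origin; S and W share the same y with |SW| = 69.9 and W on the +x side, so W = (69.9, 0.00). S and K share the same x with |SK| = 45.1 and K on the −y side, so K = (0.00, -45.1). The virtual corner opposite S is at (69.9, -45.1). Tangency of A1 to WE means the radius GE is perpendicular to WE and the tangent condition forces GU to be normal to UK, with radius 8.0, so the center G sits 8.0 in from both sides at G = (61.9, -37.1). Then |SG| = |G − S| = 72.2.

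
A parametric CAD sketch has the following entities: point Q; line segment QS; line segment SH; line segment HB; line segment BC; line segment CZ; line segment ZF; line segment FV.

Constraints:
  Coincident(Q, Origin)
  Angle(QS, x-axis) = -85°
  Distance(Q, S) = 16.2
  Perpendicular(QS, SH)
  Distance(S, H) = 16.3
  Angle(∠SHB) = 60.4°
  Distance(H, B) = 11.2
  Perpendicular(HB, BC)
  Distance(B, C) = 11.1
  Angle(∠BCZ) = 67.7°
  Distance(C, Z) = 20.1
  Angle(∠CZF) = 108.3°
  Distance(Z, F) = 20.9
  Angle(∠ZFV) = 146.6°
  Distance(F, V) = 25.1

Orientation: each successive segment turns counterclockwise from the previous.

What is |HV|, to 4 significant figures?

38.46

Q is at the origin; QS runs at -85.0° with length 16.2, so S = (1.412, -16.14). QS is perpendicular to SH, so SH runs at 5.000°; with |SH| = 16.3, H = (17.65, -14.72). ∠SHB = 60.4° gives HB at 124.6° from the x-axis; with |HB| = 11.2, B = (11.29, -5.499). HB ⟂ BC, so BC runs at -145.4°; with |BC| = 11.1, C = (2.153, -11.80). ∠BCZ = 67.7° gives CZ at -33.10° from the x-axis; with |CZ| = 20.1, Z = (18.99, -22.78). ∠CZF = 108.3° gives ZF at 38.60° from the x-axis; with |ZF| = 20.9, F = (35.33, -9.739). ∠ZFV = 146.6° gives FV at 72.00° from the x-axis; with |FV| = 25.1, V = (43.08, 14.13). Then |HV| = |V − H| = 38.46.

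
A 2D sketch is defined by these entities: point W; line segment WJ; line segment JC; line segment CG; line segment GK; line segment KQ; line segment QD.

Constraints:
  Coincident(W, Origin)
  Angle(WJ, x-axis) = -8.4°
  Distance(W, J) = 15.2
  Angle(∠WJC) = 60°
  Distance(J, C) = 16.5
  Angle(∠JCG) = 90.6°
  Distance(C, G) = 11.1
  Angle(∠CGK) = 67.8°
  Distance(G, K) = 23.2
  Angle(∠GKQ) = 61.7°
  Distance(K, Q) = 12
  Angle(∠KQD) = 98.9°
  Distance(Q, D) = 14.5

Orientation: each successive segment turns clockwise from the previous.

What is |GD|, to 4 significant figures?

6.911

W is at the origin; WJ runs at -8.4° with length 15.2, so J = (15.04, -2.220). ∠WJC = 60.0° gives JC at -128.4° from the x-axis; with |JC| = 16.5, C = (4.788, -15.15). ∠JCG = 90.6° gives CG at 142.2° from the x-axis; with |CG| = 11.1, G = (-3.983, -8.348). ∠CGK = 67.8° gives GK at 30.00° from the x-axis; with |GK| = 23.2, K = (16.11, 3.252). ∠GKQ = 61.7° gives KQ at -88.30° from the x-axis; with |KQ| = 12.0, Q = (16.47, -8.743). ∠KQD = 98.9° gives QD at -169.4° from the x-axis; with |QD| = 14.5, D = (2.213, -11.41). Then |GD| = |D − G| = 6.911.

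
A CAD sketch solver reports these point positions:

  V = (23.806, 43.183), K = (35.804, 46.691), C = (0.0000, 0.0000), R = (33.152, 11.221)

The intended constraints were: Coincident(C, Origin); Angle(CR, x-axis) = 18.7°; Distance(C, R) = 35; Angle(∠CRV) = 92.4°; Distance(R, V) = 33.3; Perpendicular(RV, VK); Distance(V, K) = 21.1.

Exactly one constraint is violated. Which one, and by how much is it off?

Distance(V, K) = 21.1 — off by 8.60.

C = (0.00, 0.00) ✓; CR at 18.70° ✓; |CR| = 35.00 ✓; ∠CRV = 92.40° ✓; |RV| = 33.30 ✓; ∠(RV, VK) = 90.00° ✓; |VK| = 12.50 ✗.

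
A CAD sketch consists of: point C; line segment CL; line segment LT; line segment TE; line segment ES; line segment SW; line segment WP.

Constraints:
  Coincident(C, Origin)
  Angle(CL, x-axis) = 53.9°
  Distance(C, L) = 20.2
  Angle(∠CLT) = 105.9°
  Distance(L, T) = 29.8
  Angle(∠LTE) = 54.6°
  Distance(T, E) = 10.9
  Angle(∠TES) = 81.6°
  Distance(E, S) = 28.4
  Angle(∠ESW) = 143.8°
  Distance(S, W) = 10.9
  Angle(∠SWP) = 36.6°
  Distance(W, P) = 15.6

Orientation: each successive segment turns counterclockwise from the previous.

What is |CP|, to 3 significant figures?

35.2

∠ESW = 143.8° gives SW at 28.0° from the x-axis; with |SW| = 10.9, W = (28.2, 30.4). ∠SWP = 36.6° gives WP at 171° from the x-axis; with |WP| = 15.6, P = (12.8, 32.8). Then |CP| = |P − C| = 35.2.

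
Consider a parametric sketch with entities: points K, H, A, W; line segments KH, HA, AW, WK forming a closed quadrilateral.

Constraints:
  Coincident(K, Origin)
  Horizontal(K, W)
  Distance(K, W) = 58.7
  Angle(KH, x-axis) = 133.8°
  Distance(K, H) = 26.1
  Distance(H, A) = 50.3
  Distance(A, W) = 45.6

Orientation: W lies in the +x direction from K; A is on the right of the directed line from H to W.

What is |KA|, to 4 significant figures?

24.20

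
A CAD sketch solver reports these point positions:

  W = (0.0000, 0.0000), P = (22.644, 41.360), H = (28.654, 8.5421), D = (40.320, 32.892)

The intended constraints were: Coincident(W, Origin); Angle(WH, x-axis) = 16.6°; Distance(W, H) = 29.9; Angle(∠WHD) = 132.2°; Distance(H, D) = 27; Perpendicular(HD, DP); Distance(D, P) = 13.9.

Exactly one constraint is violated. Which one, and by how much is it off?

Distance(D, P) = 13.9 — off by 5.70.

W = (0.00, 0.00) ✓; WH at 16.60° ✓; |WH| = 29.90 ✓; ∠WHD = 132.2° ✓; |HD| = 27.00 ✓; ∠(HD, DP) = 90.00° ✓; |DP| = 19.60 ✗.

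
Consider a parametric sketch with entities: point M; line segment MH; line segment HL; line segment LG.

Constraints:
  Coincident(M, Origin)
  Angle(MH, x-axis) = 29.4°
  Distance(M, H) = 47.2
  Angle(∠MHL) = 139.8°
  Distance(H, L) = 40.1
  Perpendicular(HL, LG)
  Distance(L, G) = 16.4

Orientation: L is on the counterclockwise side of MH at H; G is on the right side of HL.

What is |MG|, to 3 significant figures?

89.4

M is at the origin; MH runs at 29.4° with length 47.2, so H = 47.2·(cos 29.4°, sin 29.4°) = (41.1, 23.2). ∠MHL = 139.8°, so HL runs at 29.4° + (180° − 139.8°) = 69.6° from the x-axis; with |HL| = 40.1, L = H + 40.1·(cos 69.6°, sin 69.6°) = (55.1, 60.8). The perpendicularity gives LG at right angles to HL; with |LG| = 16.4 on the right of HL, G = L + 16.4·(0.937, -0.349) = (70.5, 55.0). Then |MG| = |G − M| = 89.4.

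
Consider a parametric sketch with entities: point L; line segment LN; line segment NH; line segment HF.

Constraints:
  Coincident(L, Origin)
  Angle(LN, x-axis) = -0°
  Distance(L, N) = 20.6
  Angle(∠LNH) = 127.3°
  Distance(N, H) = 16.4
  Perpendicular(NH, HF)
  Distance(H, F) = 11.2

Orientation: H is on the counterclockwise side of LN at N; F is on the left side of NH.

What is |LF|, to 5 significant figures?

29.345

∠LNH = 127.3°, so NH runs at -0.0° + (180° − 127.3°) = 52.700° from the x-axis; with |NH| = 16.4, H = N + 16.4·(cos 52.700°, sin 52.700°) = (30.538, 13.046). NH is perpendicular to HF; with |HF| = 11.2 on the left of NH, F = H + 11.2·(-0.79547, 0.60599) = (21.629, 19.833). Then |LF| = |F − L| = 29.345.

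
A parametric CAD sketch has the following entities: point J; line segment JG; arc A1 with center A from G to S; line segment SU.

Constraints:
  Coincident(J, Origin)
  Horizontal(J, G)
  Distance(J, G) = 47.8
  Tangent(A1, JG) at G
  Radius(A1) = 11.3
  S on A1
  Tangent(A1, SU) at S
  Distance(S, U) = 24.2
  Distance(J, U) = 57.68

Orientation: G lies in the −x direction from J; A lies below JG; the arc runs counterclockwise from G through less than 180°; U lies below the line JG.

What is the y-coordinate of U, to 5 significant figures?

-37.686

Checks: |AS| = 11.30 ✓; ∠(AS, SU) = 90.00° ✓; |SU| = 24.20 ✓; |JU| = 57.68 ✓.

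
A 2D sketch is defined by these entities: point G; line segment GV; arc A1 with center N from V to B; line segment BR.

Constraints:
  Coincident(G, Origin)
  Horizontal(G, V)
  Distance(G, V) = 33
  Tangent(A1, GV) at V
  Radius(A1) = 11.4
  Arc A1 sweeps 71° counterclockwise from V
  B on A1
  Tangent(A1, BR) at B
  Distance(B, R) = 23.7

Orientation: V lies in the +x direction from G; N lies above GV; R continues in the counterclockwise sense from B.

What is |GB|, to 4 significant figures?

44.45

Tangency of A1 to GV means the radius NV is perpendicular to GV, so N = V + (0, 11.4) = (33.00, 11.40). On A1, V sits at bearing -90° from N; a 71° counterclockwise sweep puts B at bearing -19°, so B = N + 11.4·(cos -19°, sin -19°) = (43.78, 7.689). Then |GB| = |B − G| = 44.45.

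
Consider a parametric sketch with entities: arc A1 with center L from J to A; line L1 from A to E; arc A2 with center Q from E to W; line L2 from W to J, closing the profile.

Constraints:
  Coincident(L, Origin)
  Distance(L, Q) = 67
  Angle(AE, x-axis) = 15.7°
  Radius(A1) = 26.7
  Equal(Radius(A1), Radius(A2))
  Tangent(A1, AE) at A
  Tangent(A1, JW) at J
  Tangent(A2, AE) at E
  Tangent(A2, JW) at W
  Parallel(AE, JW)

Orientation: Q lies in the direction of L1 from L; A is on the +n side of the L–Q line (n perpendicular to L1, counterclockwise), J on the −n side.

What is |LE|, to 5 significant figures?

72.124

The slot axis is L1's direction at 15.7°, so u = (cos 15.7°, sin 15.7°) = (0.96269, 0.27060) and n = (−sin 15.7°, cos 15.7°) = (-0.27060, 0.96269). L is at the origin and Q lies 67.0 along u from L, so Q = 67.0·u = (64.500, 18.130). Tangency of A1 to both parallel lines with radius 26.7 puts A and J at L ± 26.7·n: A = (-7.2250, 25.704), J = (7.2250, -25.704). Equal radii place E and W the same way about Q: E = Q + 26.7·n = (57.275, 43.834), W = Q − 26.7·n = (71.725, -7.5736). Then |LE| = |E − L| = 72.124.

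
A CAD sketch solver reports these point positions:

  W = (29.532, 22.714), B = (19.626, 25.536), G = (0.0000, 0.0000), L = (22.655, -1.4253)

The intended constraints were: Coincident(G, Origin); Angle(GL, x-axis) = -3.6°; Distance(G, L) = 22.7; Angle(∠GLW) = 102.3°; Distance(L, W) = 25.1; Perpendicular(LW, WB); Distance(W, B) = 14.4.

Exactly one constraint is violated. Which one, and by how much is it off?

Distance(W, B) = 14.4 — off by 4.10.

G = (0.00, 0.00) ✓; GL at -3.600° ✓; |GL| = 22.70 ✓; ∠GLW = 102.3° ✓; |LW| = 25.10 ✓; ∠(LW, WB) = 90.00° ✓; |WB| = 10.30 ✗.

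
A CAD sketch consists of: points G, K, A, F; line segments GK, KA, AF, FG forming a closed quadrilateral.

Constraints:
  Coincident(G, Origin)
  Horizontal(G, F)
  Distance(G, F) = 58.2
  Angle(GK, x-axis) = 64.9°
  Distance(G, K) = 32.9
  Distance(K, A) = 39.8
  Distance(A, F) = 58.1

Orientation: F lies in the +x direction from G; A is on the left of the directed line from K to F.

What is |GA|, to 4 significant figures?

71.23

G is at the origin; GF is horizontal with |GF| = 58.2 and F in +x, so F = (58.2, 0). GK runs at 64.9° with |GK| = 32.9, so K = (13.96, 29.79). A is determined by |KA| = 39.8 and |AF| = 58.1 together: it lies at the intersection of circle(K, 39.8) and circle(F, 58.1). With |KF| = 53.34, the foot of the radical line on KF is 9.876 from K and the perpendicular offset is √(39.8² − 9.876²) = 38.56. Taking the left-of-KF solution: A = (43.68, 56.26).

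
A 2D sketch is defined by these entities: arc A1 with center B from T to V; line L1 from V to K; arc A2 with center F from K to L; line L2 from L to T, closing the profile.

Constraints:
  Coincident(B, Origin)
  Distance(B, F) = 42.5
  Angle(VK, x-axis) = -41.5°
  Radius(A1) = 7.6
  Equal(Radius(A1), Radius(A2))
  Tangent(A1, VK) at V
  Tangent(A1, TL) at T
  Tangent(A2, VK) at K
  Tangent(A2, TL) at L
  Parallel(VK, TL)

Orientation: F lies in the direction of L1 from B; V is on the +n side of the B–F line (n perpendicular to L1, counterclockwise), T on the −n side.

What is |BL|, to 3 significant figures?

43.2

The slot axis is L1's direction at -41.5°, so u = (cos -41.5°, sin -41.5°) = (0.749, -0.663) and n = (−sin -41.5°, cos -41.5°) = (0.663, 0.749). B is at the origin and F lies 42.5 along u from B, so F = 42.5·u = (31.8, -28.2). Tangency of A1 to both parallel lines with radius 7.6 puts V and T at B ± 7.6·n: V = (5.04, 5.69), T = (-5.04, -5.69). Equal radii place K and L the same way about F: K = F + 7.6·n = (36.9, -22.5), L = F − 7.6·n = (26.8, -33.9). Then |BL| = |L − B| = 43.2.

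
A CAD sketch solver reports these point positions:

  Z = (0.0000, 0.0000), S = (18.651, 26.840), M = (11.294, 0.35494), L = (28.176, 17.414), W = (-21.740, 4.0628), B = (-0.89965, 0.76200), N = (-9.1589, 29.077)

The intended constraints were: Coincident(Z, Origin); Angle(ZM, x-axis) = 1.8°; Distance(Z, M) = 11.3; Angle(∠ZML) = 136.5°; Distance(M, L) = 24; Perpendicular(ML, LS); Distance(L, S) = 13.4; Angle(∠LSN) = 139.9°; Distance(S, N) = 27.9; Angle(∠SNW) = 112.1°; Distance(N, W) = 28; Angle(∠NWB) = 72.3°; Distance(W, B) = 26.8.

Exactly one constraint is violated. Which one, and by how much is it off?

Distance(W, B) = 26.8 — off by 5.70.

Z = (0.00, 0.00) ✓; ZM at 1.800° ✓; |ZM| = 11.30 ✓; ∠ZML = 136.5° ✓; |ML| = 24.00 ✓; ∠(ML, LS) = 90.00° ✓; |LS| = 13.40 ✓; ∠LSN = 139.9° ✓; |SN| = 27.90 ✓; ∠SNW = 112.1° ✓; |NW| = 28.00 ✓; ∠NWB = 72.30° ✓; |WB| = 21.10 ✗.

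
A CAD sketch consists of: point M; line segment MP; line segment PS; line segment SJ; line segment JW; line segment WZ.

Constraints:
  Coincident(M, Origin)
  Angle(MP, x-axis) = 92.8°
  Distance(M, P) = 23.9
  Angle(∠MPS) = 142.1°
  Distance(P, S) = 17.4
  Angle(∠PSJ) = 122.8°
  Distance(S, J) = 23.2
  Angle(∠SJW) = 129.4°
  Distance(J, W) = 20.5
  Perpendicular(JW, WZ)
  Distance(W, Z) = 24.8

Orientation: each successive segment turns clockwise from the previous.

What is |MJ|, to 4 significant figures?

49.06

M is at the origin; MP runs at 92.8° with length 23.9, so P = (-1.168, 23.87). ∠MPS = 142.1° gives PS at 54.90° from the x-axis; with |PS| = 17.4, S = (8.838, 38.11). ∠PSJ = 122.8° gives SJ at -2.300° from the x-axis; with |SJ| = 23.2, J = (32.02, 37.18). Then |MJ| = |J − M| = 49.06.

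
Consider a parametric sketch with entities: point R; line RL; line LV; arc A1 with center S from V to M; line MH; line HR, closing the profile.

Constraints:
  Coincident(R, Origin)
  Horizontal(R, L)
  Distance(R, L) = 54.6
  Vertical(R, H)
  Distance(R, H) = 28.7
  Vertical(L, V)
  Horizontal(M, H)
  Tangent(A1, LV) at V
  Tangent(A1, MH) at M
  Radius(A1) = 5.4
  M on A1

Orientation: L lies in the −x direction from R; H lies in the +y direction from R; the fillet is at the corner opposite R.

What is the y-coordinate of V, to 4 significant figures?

23.30

The virtual corner opposite R is at (-54.60, 28.70). Since A1 is tangent to LV there, SV ⟂ LV and A1 meets MH tangentially, so SM is at right angles to MH, with radius 5.4, so the center S sits 5.4 in from both sides at S = (-49.20, 23.30). That places the tangent points at V = (-54.60, 23.30) on LV and M = (-49.20, 28.70) on MH. So V.y = 23.30.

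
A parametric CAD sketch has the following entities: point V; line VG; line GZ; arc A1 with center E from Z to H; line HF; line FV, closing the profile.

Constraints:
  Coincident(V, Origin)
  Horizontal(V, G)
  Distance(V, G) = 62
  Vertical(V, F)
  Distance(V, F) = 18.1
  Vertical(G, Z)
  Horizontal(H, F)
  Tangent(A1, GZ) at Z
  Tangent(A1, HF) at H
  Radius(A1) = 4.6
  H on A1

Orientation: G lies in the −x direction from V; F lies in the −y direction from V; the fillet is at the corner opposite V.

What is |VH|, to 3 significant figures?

60.2

The virtual corner opposite V is at (-62.0, -18.1). Tangency of A1 to GZ means the radius EZ is perpendicular to GZ and the tangent condition forces EH to be normal to HF, with radius 4.6, so the center E sits 4.6 in from both sides at E = (-57.4, -13.5). That places the tangent points at Z = (-62.0, -13.5) on GZ and H = (-57.4, -18.1) on HF. Then |VH| = |H − V| = 60.2.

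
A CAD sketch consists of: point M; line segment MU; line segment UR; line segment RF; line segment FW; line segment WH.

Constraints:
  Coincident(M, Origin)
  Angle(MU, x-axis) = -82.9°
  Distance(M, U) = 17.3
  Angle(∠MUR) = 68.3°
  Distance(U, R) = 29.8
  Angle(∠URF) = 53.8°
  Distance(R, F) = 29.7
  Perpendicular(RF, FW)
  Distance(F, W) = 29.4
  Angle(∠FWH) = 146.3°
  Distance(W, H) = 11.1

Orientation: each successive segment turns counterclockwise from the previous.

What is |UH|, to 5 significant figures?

15.751

M is at the origin; MU runs at -82.9° with length 17.3, so U = (2.1383, -17.167). ∠MUR = 68.3° gives UR at 28.800° from the x-axis; with |UR| = 29.8, R = (28.252, -2.8111). ∠URF = 53.8° gives RF at 155.00° from the x-axis; with |RF| = 29.7, F = (1.3349, 9.7407). RF is perpendicular to FW, so FW runs at -115.00°; with |FW| = 29.4, W = (-11.090, -16.905). ∠FWH = 146.3° gives WH at -81.300° from the x-axis; with |WH| = 11.1, H = (-9.4111, -27.877). Then |UH| = |H − U| = 15.751.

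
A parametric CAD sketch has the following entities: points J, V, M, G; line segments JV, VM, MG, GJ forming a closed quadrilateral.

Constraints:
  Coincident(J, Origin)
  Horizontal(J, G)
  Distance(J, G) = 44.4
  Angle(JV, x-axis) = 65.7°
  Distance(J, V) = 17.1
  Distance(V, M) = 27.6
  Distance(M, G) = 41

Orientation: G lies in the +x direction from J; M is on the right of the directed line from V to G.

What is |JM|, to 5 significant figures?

13.027

Checks: |VM| = 27.60 ✓; |MG| = 41.00 ✓.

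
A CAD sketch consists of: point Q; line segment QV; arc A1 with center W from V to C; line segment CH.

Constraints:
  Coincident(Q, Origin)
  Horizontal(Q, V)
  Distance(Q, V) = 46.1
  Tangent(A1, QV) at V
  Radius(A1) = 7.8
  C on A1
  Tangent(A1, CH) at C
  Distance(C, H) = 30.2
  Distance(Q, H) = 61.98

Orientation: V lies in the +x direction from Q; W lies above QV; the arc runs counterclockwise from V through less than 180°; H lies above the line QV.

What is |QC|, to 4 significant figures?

54.55

Q is at the origin; QV is horizontal with |QV| = 46.1 and V on the +x side, so V = (46.10, 0.000). The tangent condition forces WV to be normal to QV, so W = V + (0, 7.8) = (46.10, 7.800). Since WC ⟂ CH (tangency), |WH| = √(7.8² + 30.2²) = 31.19 regardless of where C sits on A1. So H lies on both circle(Q, 61.98) and circle(W, 31.19); the above-QV intersection is H = (48.24, 38.92). C is the foot of the tangent from H: C = (53.77, 9.228).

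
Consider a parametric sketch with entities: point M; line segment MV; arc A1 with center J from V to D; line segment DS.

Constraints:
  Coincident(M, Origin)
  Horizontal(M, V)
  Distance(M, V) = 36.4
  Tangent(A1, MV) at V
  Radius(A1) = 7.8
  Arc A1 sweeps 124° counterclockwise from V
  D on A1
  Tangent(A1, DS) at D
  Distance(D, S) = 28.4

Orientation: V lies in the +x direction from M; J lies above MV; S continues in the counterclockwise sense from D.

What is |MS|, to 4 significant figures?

44.76

M is at the origin; M and V share the same y with |MV| = 36.4 and V on the +x side, so V = (36.40, 0.000). Tangency of A1 to MV means the radius JV is perpendicular to MV, so J = V + (0, 7.8) = (36.40, 7.800). On A1, V sits at bearing -90° from J; a 124° counterclockwise sweep puts D at bearing 34°, so D = J + 7.8·(cos 34°, sin 34°) = (42.87, 12.16). Since A1 is tangent to DS there, JD ⟂ DS, so DS runs along (−sin 34°, cos 34°); with |DS| = 28.4, S = (26.99, 35.71). Then |MS| = |S − M| = 44.76.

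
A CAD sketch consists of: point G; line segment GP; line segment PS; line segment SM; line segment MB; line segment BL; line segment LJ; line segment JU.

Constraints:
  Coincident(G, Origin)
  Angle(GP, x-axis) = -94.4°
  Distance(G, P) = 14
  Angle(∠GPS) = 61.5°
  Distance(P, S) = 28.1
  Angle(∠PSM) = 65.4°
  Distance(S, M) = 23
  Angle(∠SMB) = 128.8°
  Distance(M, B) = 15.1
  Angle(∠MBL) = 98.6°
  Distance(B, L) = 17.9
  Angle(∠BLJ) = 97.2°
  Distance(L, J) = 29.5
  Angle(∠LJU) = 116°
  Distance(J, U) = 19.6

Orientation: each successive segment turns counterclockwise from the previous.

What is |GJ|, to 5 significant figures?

24.675

∠MBL = 98.6° gives BL at -88.700° from the x-axis; with |BL| = 17.9, L = (-7.1715, -7.7961). ∠BLJ = 97.2° gives LJ at -5.9000° from the x-axis; with |LJ| = 29.5, J = (22.172, -10.829). Then |GJ| = |J − G| = 24.675.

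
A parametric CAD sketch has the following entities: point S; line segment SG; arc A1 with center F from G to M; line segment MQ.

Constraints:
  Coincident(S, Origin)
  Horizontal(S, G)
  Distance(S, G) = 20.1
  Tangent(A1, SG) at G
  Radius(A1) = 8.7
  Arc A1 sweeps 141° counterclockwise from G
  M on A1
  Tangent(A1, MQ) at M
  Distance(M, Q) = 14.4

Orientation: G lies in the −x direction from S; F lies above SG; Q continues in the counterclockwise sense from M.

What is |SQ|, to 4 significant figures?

35.61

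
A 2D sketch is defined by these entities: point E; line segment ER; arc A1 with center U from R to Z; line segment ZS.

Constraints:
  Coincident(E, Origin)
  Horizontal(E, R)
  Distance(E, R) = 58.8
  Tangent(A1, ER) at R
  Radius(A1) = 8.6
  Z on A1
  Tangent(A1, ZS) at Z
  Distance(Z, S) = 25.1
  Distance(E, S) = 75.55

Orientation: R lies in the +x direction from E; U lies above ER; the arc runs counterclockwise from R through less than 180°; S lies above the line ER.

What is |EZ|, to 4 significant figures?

67.93

Checks: |UZ| = 8.600 ✓; ∠(UZ, ZS) = 90.00° ✓; |ZS| = 25.10 ✓; |ES| = 75.55 ✓.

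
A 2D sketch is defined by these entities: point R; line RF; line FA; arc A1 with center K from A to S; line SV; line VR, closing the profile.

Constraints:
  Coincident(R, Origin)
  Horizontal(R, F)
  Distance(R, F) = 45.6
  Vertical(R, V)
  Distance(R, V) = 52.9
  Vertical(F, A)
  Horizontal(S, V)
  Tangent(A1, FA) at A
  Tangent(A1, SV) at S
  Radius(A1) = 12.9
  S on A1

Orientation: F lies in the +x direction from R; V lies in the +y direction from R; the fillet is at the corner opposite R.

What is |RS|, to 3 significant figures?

62.2

The virtual corner opposite R is at (45.6, 52.9). The tangent condition forces KA to be normal to FA and tangency of A1 to SV means the radius KS is perpendicular to SV, with radius 12.9, so the center K sits 12.9 in from both sides at K = (32.7, 40.0). That places the tangent points at A = (45.6, 40.0) on FA and S = (32.7, 52.9) on SV. Then |RS| = |S − R| = 62.2.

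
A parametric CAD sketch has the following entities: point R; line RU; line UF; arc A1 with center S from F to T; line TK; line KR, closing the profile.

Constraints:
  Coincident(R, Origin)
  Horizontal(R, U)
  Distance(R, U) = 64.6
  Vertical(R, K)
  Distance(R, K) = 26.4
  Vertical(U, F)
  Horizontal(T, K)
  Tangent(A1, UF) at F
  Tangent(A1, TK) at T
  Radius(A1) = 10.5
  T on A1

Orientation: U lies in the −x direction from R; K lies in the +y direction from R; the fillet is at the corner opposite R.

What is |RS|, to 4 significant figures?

56.39

R is at the origin; RU is horizontal with |RU| = 64.6 and U on the −x side, so U = (-64.60, 0.000). R and K share the same x with |RK| = 26.4 and K on the +y side, so K = (0.000, 26.40). The virtual corner opposite R is at (-64.60, 26.40). The tangent condition forces SF to be normal to UF and since A1 is tangent to TK there, ST ⟂ TK, with radius 10.5, so the center S sits 10.5 in from both sides at S = (-54.10, 15.90). Then |RS| = |S − R| = 56.39.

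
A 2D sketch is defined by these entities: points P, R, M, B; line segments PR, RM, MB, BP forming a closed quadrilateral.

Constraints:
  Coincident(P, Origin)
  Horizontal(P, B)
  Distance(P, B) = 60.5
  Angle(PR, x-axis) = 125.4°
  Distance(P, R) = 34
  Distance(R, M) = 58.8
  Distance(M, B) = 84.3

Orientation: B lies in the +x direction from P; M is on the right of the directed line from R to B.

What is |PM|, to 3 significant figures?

35.8

Checks: |RM| = 58.80 ✓; |MB| = 84.30 ✓.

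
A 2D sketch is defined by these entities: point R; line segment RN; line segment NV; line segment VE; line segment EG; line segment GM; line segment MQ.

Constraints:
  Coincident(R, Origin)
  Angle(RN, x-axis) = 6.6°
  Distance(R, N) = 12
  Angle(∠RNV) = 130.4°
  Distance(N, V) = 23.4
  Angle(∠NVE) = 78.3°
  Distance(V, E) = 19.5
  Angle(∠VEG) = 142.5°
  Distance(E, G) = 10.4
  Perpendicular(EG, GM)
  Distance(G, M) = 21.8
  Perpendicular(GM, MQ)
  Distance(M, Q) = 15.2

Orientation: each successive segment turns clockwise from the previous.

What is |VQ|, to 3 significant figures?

14.6

R is at the origin; RN runs at 6.6° with length 12.0, so N = (11.9, 1.38). ∠RNV = 130.4° gives NV at -43.0° from the x-axis; with |NV| = 23.4, V = (29.0, -14.6). ∠NVE = 78.3° gives VE at -145° from the x-axis; with |VE| = 19.5, E = (13.1, -25.8). ∠VEG = 142.5° gives EG at 178° from the x-axis; with |EG| = 10.4, G = (2.73, -25.4). EG is perpendicular to GM, so GM runs at 87.8°; with |GM| = 21.8, M = (3.56, -3.66). GM is perpendicular to MQ, so MQ runs at -2.20°; with |MQ| = 15.2, Q = (18.8, -4.25). Then |VQ| = |Q − V| = 14.6.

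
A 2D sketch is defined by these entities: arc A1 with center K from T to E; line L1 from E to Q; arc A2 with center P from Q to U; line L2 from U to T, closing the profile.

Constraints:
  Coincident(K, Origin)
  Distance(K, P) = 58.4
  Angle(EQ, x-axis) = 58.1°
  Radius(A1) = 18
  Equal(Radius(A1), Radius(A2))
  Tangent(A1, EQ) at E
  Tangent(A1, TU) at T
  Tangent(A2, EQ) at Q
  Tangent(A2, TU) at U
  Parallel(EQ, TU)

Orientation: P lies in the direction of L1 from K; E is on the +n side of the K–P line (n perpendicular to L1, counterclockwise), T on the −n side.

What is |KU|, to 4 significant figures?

61.11

Tangency of A1 to both parallel lines with radius 18.0 puts E and T at K ± 18.0·n: E = (-15.28, 9.512), T = (15.28, -9.512). Equal radii place Q and U the same way about P: Q = P + 18.0·n = (15.58, 59.09), U = P − 18.0·n = (46.14, 40.07). Then |KU| = |U − K| = 61.11.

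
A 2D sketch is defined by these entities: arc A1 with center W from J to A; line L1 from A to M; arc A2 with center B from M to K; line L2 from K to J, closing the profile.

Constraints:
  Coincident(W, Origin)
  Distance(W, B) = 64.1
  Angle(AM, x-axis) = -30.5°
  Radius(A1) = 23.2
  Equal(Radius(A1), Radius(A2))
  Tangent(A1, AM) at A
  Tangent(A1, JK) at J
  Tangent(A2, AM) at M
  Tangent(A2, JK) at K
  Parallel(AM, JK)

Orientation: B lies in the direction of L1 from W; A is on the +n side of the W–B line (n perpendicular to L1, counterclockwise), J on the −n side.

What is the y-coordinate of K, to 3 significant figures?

-52.5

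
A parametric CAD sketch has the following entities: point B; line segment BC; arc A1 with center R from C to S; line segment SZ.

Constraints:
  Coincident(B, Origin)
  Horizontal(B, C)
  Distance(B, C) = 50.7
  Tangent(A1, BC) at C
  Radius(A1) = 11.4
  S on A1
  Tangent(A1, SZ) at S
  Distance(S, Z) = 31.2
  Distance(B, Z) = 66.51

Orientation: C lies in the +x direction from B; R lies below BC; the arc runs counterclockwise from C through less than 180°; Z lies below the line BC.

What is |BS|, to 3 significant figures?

42.5

B is at the origin; B and C share the same y with |BC| = 50.7 and C on the +x side, so C = (50.7, 0.00). Tangency of A1 to BC means the radius RC is perpendicular to BC, so R = C + (0, -11.4) = (50.7, -11.4). Since RS ⟂ SZ (tangency), |RZ| = √(11.4² + 31.2²) = 33.2 regardless of where S sits on A1. So Z lies on both circle(B, 66.51) and circle(R, 33.2); the below-BC intersection is Z = (49.3, -44.6). S is the foot of the tangent from Z: S = (39.8, -14.9).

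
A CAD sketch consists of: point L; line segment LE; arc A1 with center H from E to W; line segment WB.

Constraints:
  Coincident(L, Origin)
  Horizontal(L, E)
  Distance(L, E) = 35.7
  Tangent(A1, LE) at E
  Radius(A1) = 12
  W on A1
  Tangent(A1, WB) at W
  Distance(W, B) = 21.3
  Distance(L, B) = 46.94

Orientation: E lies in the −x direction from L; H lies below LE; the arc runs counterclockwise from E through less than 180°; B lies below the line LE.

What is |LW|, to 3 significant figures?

48.9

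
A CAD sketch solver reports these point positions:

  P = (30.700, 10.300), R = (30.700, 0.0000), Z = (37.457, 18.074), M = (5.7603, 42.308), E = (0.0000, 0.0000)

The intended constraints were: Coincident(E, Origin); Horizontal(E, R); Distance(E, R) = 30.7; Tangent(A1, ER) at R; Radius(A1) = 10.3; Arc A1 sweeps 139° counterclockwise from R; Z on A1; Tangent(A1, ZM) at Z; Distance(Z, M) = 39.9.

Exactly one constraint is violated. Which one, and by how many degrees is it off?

Tangent(A1, ZM) at Z — off by 3.60°.

E = (0.00, 0.00) ✓; E.y = 0.00, R.y = 0.00 ✓; |ER| = 30.70 ✓; ∠(PR, RE) = 90.00° ✓; |PR| = 10.30 ✓; bearing(P→Z) − bearing(P→R) = 139.0° ✓; |PZ| = 10.30 ✓; ∠(PZ, ZM) = 86.40° ✗; |ZM| = 39.90 ✓.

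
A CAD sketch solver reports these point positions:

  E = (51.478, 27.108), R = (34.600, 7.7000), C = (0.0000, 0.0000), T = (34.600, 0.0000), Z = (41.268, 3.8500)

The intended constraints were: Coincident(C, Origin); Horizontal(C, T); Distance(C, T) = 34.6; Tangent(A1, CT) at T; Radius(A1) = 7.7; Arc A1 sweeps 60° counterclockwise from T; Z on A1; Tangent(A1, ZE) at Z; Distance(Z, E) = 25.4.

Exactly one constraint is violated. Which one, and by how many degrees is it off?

Tangent(A1, ZE) at Z — off by 6.30°.

C = (0.00, 0.00) ✓; C.y = 0.00, T.y = 0.00 ✓; |CT| = 34.60 ✓; ∠(RT, TC) = 90.00° ✓; |RT| = 7.700 ✓; bearing(R→Z) − bearing(R→T) = 60.00° ✓; |RZ| = 7.700 ✓; ∠(RZ, ZE) = 83.70° ✗; |ZE| = 25.40 ✓.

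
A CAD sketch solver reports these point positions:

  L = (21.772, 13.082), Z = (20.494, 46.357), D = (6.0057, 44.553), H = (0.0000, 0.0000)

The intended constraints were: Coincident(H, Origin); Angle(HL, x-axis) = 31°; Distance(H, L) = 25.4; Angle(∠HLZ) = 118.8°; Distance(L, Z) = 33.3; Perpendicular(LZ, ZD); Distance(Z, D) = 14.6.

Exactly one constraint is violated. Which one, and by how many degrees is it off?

Perpendicular(LZ, ZD) — off by 4.90°.

H = (0.00, 0.00) ✓; HL at 31.00° ✓; |HL| = 25.40 ✓; ∠HLZ = 118.8° ✓; |LZ| = 33.30 ✓; ∠(LZ, ZD) = 94.90° ✗; |ZD| = 14.60 ✓.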